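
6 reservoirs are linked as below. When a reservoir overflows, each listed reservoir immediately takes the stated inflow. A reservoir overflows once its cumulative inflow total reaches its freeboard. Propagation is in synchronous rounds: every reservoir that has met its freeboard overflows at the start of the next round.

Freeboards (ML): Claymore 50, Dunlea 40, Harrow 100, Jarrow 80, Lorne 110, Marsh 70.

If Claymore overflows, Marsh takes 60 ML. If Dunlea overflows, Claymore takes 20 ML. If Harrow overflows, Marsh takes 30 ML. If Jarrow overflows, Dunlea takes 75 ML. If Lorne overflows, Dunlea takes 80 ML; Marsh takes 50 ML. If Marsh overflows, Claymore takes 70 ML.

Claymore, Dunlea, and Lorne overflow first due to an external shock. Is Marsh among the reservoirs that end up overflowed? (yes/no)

yes

Round 1 — Claymore, Dunlea, Lorne overflow (initial).
  Marsh: +60+50 → 110 ≥ 70
Round 2 — Marsh overflows.
No further overflows.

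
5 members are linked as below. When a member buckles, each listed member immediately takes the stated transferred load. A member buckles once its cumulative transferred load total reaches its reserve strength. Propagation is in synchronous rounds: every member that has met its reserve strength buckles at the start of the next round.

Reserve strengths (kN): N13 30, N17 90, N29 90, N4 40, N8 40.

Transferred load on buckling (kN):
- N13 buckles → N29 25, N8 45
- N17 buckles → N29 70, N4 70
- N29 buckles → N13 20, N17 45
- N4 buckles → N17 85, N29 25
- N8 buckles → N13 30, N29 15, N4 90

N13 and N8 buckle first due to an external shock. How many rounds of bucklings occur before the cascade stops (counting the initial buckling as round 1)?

Round 1 — N13, N8 buckle (initial).
  N29: +25+15 → 40 < 90
  N4: +90 → 90 ≥ 40
Round 2 — N4 buckles.
  N17: +85 → 85 < 90
  N29: +25 → 65 < 90
No further bucklings.

2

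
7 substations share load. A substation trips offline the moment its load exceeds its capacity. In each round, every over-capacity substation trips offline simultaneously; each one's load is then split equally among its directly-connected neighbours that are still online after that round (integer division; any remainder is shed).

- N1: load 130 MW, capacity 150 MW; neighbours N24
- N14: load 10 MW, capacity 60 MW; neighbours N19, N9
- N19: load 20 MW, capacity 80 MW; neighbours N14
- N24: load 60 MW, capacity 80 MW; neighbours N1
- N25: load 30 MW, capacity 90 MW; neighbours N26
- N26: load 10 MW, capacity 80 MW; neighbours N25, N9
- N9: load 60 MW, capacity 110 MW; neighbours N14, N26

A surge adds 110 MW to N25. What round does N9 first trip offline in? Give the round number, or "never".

3

Round 1 — N25 at 140 > 90. N25 trips offline.
  N25 sheds 140 MW to N26: 140 each.
    N26: 10+140 = 150 > 80
Round 2 — N26 trips offline.
  N26 sheds 150 MW to N9: 150 each.
    N9: 60+150 = 210 > 110
Round 3 — N9 trips offline.
  N9 sheds 210 MW to N14: 210 each.
    N14: 10+210 = 220 > 60
Round 4 — N14 trips offline.
  N14 sheds 220 MW to N19: 220 each.
    N19: 20+220 = 240 > 80
Round 5 — N19 trips offline.
  N19 sheds 240 MW: no online neighbours, lost.
No further trips.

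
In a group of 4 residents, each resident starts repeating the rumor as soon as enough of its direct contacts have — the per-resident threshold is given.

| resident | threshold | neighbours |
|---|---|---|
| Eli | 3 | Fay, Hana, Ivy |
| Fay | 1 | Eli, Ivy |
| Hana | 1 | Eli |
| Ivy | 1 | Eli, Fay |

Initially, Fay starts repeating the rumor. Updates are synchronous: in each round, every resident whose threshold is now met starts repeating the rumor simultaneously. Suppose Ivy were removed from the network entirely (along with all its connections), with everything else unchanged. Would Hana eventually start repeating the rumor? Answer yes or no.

no

With Ivy removed:
Round 1 — Fay starts repeating the rumor (initial).
Round 2 — no new spreads; cascade stops.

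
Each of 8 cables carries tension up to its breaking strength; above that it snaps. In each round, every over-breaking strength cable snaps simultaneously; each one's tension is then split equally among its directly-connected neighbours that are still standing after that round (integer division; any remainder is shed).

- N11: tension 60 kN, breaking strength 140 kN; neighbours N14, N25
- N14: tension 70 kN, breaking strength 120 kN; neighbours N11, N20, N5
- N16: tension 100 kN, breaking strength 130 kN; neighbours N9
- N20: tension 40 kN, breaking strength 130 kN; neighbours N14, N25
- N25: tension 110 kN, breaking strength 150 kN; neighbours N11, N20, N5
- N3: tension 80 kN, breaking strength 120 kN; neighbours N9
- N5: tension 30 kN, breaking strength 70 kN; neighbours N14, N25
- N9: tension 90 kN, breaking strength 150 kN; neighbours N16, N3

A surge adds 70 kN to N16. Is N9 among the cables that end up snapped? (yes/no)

yes

Round 1 — N16 at 170 > 130. N16 snaps.
  N16 sheds 170 kN to N9: 170 each.
    N9: 90+170 = 260 > 150
Round 2 — N9 snaps.
  N9 sheds 260 kN to N3: 260 each.
    N3: 80+260 = 340 > 120
Round 3 — N3 snaps.
  N3 sheds 340 kN: no online neighbours, lost.
No further breaks.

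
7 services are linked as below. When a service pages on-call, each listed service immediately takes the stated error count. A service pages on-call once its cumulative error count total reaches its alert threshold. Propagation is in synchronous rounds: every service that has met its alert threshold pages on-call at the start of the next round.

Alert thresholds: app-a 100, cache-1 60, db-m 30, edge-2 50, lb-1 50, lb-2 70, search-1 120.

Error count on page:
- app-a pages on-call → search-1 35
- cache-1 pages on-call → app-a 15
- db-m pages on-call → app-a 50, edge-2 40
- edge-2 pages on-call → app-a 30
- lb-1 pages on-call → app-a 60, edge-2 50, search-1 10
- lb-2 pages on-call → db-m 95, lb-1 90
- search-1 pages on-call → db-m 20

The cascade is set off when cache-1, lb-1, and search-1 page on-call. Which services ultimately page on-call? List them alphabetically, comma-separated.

app-a, cache-1, edge-2, lb-1, search-1

Round 1 — cache-1, lb-1, search-1 page on-call (initial).
  app-a: +15+60 → 75 < 100
  db-m: +20 → 20 < 30
  edge-2: +50 → 50 ≥ 50
Round 2 — edge-2 pages on-call.
  app-a: +30 → 105 ≥ 100
Round 3 — app-a pages on-call.
No further pages.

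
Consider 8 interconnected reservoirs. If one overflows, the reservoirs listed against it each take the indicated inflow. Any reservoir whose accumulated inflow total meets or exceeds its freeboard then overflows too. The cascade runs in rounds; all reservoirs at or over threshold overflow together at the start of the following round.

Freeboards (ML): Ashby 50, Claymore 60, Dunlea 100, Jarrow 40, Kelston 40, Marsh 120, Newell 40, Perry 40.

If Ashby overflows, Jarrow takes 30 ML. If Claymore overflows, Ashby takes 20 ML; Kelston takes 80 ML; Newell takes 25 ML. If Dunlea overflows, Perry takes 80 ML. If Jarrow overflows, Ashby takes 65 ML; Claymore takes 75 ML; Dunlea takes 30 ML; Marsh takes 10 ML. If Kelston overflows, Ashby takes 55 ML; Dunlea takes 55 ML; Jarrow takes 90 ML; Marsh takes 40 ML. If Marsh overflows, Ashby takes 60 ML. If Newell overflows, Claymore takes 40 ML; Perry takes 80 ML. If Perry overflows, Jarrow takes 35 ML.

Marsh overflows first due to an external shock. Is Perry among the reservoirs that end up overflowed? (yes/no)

no

Round 1 — Marsh overflows (initial).
  Ashby: +60 → 60 ≥ 50
Round 2 — Ashby overflows.
  Jarrow: +30 → 30 < 40
No further overflows.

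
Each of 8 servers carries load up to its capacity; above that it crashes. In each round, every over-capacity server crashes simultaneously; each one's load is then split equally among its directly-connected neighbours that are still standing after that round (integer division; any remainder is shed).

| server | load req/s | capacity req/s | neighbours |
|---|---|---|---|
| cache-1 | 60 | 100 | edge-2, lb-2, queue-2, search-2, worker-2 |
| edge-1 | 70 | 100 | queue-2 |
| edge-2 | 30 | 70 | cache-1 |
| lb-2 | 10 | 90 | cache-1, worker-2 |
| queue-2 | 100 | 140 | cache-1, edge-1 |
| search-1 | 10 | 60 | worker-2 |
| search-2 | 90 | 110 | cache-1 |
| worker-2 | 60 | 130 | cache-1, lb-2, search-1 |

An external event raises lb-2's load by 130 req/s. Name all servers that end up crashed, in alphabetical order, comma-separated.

cache-1, lb-2, search-1, search-2, worker-2

Round 1 — lb-2 at 140 > 90. lb-2 crashes.
  lb-2 sheds 140 req/s to cache-1, worker-2: 70 each.
    cache-1: 60+70 = 130 > 100
    worker-2: 60+70 = 130 ≤ 130
Round 2 — cache-1 crashes.
  cache-1 sheds 130 req/s to edge-2, queue-2, search-2, worker-2: 32 each (2 lost).
    edge-2: 30+32 = 62 ≤ 70
    queue-2: 100+32 = 132 ≤ 140
    search-2: 90+32 = 122 > 110
    worker-2: 130+32 = 162 > 130
Round 3 — search-2, worker-2 crash.
  search-2 sheds 122 req/s: no online neighbours, lost.
  worker-2 sheds 162 req/s to search-1: 162 each.
    search-1: 10+162 = 172 > 60
Round 4 — search-1 crashes.
  search-1 sheds 172 req/s: no online neighbours, lost.
No further crashes.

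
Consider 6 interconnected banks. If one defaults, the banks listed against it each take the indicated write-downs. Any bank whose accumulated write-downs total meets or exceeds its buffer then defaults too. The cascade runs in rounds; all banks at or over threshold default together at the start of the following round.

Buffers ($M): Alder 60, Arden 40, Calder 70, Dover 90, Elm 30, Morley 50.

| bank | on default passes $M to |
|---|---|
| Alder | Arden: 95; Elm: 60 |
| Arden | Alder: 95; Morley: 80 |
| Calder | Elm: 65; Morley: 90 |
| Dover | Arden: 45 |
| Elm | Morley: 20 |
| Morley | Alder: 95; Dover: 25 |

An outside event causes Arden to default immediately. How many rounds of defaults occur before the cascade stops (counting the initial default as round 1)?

Round 1 — Arden defaults (initial).
  Alder: +95 → 95 ≥ 60
  Morley: +80 → 80 ≥ 50
Round 2 — Alder, Morley default.
  Dover: +25 → 25 < 90
  Elm: +60 → 60 ≥ 30
Round 3 — Elm defaults.
No further defaults.

3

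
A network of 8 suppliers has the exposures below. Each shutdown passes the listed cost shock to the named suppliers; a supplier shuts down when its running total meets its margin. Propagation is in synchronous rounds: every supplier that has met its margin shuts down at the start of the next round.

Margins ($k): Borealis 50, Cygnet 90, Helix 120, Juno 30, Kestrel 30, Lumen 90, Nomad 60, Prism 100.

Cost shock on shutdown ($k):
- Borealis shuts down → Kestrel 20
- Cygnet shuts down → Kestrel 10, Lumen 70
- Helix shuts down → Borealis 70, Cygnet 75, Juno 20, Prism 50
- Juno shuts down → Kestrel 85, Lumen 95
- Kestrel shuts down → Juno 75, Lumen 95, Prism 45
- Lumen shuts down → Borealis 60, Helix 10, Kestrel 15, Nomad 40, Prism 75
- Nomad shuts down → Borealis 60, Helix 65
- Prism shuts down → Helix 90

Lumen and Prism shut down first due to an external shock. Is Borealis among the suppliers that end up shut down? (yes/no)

Round 1 — Lumen, Prism shut down (initial).
  Borealis: +60 → 60 ≥ 50
  Helix: +10+90 → 100 < 120
  Kestrel: +15 → 15 < 30
  Nomad: +40 → 40 < 60
Round 2 — Borealis shuts down.
  Kestrel: +20 → 35 ≥ 30
Round 3 — Kestrel shuts down.
  Juno: +75 → 75 ≥ 30
Round 4 — Juno shuts down.
No further shutdowns.

yes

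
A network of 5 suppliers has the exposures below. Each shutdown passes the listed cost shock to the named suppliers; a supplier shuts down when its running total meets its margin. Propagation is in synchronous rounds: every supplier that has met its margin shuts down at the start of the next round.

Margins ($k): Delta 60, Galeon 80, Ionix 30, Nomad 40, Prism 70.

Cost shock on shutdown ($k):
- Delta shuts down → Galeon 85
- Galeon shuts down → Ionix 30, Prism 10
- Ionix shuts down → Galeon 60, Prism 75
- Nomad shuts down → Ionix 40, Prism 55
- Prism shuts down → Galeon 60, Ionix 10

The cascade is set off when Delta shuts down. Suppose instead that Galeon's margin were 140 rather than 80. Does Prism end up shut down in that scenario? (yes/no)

no

With Galeon's margin at 140:
Round 1 — Delta shuts down (initial).
  Galeon: +85 → 85 < 140
No further shutdowns.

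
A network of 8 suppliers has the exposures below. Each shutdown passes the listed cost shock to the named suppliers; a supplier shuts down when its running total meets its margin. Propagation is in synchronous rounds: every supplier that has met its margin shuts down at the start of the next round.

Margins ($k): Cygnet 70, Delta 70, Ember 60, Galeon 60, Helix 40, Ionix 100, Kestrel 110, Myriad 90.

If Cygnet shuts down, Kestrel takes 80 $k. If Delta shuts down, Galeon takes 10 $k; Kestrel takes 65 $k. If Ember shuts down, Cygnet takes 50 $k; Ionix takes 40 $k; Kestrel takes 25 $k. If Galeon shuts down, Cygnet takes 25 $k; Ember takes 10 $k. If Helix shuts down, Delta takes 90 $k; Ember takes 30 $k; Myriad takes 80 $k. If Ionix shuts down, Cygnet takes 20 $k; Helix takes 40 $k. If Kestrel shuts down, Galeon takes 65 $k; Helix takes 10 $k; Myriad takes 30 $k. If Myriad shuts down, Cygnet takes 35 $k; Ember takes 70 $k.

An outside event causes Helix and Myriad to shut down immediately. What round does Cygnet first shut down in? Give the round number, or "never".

3

Round 1 — Helix, Myriad shut down (initial).
  Cygnet: +35 → 35 < 70
  Delta: +90 → 90 ≥ 70
  Ember: +30+70 → 100 ≥ 60
Round 2 — Delta, Ember shut down.
  Cygnet: +50 → 85 ≥ 70
  Galeon: +10 → 10 < 60
  Ionix: +40 → 40 < 100
  Kestrel: +65+25 → 90 < 110
Round 3 — Cygnet shuts down.
  Kestrel: +80 → 170 ≥ 110
Round 4 — Kestrel shuts down.
  Galeon: +65 → 75 ≥ 60
Round 5 — Galeon shuts down.
No further shutdowns.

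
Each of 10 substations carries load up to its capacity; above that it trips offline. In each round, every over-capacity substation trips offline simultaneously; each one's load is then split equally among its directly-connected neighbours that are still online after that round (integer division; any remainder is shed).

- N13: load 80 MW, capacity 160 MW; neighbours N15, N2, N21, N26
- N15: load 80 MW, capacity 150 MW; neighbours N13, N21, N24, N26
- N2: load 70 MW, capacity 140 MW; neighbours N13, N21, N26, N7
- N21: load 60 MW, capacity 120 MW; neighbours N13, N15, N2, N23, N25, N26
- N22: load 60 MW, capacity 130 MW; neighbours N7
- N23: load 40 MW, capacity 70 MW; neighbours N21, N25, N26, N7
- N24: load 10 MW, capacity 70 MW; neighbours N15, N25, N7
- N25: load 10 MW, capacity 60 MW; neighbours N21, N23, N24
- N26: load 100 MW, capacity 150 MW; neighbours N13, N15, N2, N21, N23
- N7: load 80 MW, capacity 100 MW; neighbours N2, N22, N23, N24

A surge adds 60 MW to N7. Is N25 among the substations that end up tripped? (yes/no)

Round 1 — N7 at 140 > 100. N7 trips offline.
  N7 sheds 140 MW to N2, N22, N23, N24: 35 each.
    N2: 70+35 = 105 ≤ 140
    N22: 60+35 = 95 ≤ 130
    N23: 40+35 = 75 > 70
    N24: 10+35 = 45 ≤ 70
Round 2 — N23 trips offline.
  N23 sheds 75 MW to N21, N25, N26: 25 each.
    N21: 60+25 = 85 ≤ 120
    N25: 10+25 = 35 ≤ 60
    N26: 100+25 = 125 ≤ 150
No further trips.

no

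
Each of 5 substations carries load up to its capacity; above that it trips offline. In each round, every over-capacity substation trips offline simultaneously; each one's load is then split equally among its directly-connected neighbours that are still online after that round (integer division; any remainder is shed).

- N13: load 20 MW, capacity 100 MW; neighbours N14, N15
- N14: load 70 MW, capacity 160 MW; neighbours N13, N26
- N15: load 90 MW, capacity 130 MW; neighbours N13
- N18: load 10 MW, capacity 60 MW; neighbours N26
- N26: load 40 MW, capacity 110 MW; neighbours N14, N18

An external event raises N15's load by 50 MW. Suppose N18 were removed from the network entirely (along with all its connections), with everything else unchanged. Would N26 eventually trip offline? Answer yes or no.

With N18 removed:
Round 1 — N15 at 140 > 130. N15 trips offline.
  N15 sheds 140 MW to N13: 140 each.
    N13: 20+140 = 160 > 100
Round 2 — N13 trips offline.
  N13 sheds 160 MW to N14: 160 each.
    N14: 70+160 = 230 > 160
Round 3 — N14 trips offline.
  N14 sheds 230 MW to N26: 230 each.
    N26: 40+230 = 270 > 110
Round 4 — N26 trips offline.
  N26 sheds 270 MW: no online neighbours, lost.
No further trips.

yes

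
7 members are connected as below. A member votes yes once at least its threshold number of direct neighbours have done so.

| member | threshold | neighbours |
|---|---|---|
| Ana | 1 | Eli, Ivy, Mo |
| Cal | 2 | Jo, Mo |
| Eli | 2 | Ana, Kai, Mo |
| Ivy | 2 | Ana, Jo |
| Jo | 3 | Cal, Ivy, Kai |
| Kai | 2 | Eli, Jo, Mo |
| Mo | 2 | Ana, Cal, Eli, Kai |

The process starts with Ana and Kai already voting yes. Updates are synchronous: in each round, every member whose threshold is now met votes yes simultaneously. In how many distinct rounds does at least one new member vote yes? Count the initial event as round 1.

Round 1 — Ana, Kai vote yes (initial).
Round 2 — checking thresholds:
  Eli: 2 of 3 neighbours ≥ 2, votes yes.
  Ivy: 1 of 2 neighbours < 2, below threshold.
  Jo: 1 of 3 neighbours < 3, below threshold.
  Mo: 2 of 4 neighbours ≥ 2, votes yes.
Round 3 — no new yes votes; cascade stops.

2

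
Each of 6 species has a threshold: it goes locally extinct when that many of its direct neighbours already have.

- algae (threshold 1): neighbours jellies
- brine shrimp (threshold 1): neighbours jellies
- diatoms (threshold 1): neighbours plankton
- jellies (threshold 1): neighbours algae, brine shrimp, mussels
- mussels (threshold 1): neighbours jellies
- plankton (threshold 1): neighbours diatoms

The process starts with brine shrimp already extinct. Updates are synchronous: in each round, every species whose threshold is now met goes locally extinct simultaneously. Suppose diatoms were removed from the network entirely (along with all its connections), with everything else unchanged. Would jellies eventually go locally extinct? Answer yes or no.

With diatoms removed:
Round 1 — brine shrimp goes locally extinct (initial).
Round 2 — checking thresholds:
  jellies: 1 of 3 neighbours ≥ 1, goes locally extinct.
Round 3 — checking thresholds:
  algae: 1 of 1 neighbours ≥ 1, goes locally extinct.
  mussels: 1 of 1 neighbours ≥ 1, goes locally extinct.
Round 4 — no new extinctions; cascade stops.

yes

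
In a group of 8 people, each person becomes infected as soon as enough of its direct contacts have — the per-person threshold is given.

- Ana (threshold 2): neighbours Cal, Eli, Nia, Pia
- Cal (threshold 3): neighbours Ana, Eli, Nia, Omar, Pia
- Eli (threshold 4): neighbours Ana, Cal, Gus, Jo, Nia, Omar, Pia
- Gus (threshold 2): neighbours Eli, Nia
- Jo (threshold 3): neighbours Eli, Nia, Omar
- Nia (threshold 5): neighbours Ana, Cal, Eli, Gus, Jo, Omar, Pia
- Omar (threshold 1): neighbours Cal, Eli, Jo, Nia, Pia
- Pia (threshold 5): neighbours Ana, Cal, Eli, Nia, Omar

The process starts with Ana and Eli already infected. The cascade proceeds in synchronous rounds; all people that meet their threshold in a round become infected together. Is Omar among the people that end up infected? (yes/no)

yes

Round 1 — Ana, Eli become infected (initial).
Round 2 — checking thresholds:
  Cal: 2 of 5 neighbours < 3, holds.
  Gus: 1 of 2 neighbours < 2, holds.
  Jo: 1 of 3 neighbours < 3, holds.
  Nia: 2 of 7 neighbours < 5, holds.
  Omar: 1 of 5 neighbours ≥ 1, becomes infected.
  Pia: 2 of 5 neighbours < 5, holds.
Round 3 — checking thresholds:
  Cal: 3 of 5 neighbours ≥ 3, becomes infected.
  Gus: 1 of 2 neighbours < 2, holds.
  Jo: 2 of 3 neighbours < 3, holds.
  Nia: 3 of 7 neighbours < 5, holds.
  Pia: 3 of 5 neighbours < 5, holds.
Round 4 — no new infections; cascade stops.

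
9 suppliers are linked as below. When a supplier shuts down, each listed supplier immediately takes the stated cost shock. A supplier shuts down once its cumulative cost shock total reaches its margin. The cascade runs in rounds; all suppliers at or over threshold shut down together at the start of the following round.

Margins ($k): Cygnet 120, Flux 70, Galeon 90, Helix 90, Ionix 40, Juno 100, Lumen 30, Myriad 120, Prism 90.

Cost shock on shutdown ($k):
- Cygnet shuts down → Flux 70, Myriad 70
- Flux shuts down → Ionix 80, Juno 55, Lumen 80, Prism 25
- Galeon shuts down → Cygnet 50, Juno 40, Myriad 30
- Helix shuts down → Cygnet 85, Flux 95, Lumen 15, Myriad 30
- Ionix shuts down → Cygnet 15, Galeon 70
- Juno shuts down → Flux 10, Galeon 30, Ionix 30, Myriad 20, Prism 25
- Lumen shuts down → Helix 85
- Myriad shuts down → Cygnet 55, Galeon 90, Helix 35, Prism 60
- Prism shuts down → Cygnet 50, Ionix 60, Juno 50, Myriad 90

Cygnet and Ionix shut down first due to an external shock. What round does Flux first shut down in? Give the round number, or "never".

2

Round 1 — Cygnet, Ionix shut down (initial).
  Flux: +70 → 70 ≥ 70
  Galeon: +70 → 70 < 90
  Myriad: +70 → 70 < 120
Round 2 — Flux shuts down.
  Juno: +55 → 55 < 100
  Lumen: +80 → 80 ≥ 30
  Prism: +25 → 25 < 90
Round 3 — Lumen shuts down.
  Helix: +85 → 85 < 90
No further shutdowns.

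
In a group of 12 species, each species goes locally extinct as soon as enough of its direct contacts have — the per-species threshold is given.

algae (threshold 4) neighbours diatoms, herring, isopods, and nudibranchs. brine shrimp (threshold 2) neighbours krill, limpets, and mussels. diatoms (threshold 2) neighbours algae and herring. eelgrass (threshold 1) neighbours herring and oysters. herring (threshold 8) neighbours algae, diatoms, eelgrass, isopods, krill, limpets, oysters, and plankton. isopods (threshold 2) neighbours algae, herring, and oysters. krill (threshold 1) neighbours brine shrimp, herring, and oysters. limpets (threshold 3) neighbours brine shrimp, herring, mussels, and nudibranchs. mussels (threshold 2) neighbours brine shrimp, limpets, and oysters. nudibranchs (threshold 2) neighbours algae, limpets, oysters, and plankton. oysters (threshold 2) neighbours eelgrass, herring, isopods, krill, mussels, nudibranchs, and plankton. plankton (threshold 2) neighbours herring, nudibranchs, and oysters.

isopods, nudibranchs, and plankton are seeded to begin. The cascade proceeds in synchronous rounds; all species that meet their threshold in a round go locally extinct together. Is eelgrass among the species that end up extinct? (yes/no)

Round 1 — isopods, nudibranchs, plankton go locally extinct (initial).
Round 2 — checking thresholds:
  algae: 2 of 4 neighbours < 4, not yet.
  herring: 2 of 8 neighbours < 8, not yet.
  limpets: 1 of 4 neighbours < 3, not yet.
  oysters: 3 of 7 neighbours ≥ 2, goes locally extinct.
Round 3 — checking thresholds:
  algae: 2 of 4 neighbours < 4, not yet.
  eelgrass: 1 of 2 neighbours ≥ 1, goes locally extinct.
  herring: 3 of 8 neighbours < 8, not yet.
  krill: 1 of 3 neighbours ≥ 1, goes locally extinct.
  limpets: 1 of 4 neighbours < 3, not yet.
  mussels: 1 of 3 neighbours < 2, not yet.
Round 4 — no new extinctions; cascade stops.

yes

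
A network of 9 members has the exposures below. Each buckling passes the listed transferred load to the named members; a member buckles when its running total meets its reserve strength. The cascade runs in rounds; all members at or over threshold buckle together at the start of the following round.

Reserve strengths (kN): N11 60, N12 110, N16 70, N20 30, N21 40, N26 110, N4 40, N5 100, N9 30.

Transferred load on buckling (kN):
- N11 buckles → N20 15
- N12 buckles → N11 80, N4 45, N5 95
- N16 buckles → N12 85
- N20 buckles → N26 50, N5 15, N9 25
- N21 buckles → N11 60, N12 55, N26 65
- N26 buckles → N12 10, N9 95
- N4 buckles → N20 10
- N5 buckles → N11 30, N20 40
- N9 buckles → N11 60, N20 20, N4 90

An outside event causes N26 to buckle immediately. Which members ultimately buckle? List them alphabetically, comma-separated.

Round 1 — N26 buckles (initial).
  N12: +10 → 10 < 110
  N9: +95 → 95 ≥ 30
Round 2 — N9 buckles.
  N11: +60 → 60 ≥ 60
  N20: +20 → 20 < 30
  N4: +90 → 90 ≥ 40
Round 3 — N11, N4 buckle.
  N20: +15+10 → 45 ≥ 30
Round 4 — N20 buckles.
  N5: +15 → 15 < 100
No further bucklings.

N11, N20, N26, N4, N9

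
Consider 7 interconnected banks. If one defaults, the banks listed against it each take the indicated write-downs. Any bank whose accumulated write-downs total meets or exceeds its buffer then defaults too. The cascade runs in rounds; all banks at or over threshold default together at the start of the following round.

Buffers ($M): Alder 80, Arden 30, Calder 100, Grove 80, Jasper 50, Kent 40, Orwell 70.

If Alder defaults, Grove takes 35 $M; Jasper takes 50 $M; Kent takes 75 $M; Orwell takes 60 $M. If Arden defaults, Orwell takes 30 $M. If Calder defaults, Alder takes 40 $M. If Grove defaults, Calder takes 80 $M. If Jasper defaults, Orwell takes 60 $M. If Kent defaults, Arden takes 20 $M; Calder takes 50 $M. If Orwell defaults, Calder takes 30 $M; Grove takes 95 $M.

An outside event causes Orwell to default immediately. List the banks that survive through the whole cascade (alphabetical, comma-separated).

Round 1 — Orwell defaults (initial).
  Calder: +30 → 30 < 100
  Grove: +95 → 95 ≥ 80
Round 2 — Grove defaults.
  Calder: +80 → 110 ≥ 100
Round 3 — Calder defaults.
  Alder: +40 → 40 < 80
No further defaults.

Alder, Arden, Jasper, Kent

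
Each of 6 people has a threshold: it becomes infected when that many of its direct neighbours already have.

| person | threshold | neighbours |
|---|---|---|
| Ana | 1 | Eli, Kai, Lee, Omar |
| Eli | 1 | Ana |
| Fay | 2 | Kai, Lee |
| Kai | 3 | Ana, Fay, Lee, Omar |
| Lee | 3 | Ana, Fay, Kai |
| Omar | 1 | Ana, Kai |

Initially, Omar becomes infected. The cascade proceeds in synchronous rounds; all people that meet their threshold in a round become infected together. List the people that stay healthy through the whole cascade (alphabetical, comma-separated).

Fay, Kai, Lee

Round 1 — Omar becomes infected (initial).
Round 2 — checking thresholds:
  Ana: 1 of 4 neighbours ≥ 1, becomes infected.
  Kai: 1 of 4 neighbours < 3, holds.
Round 3 — checking thresholds:
  Eli: 1 of 1 neighbours ≥ 1, becomes infected.
  Kai: 2 of 4 neighbours < 3, holds.
  Lee: 1 of 3 neighbours < 3, holds.
Round 4 — no new infections; cascade stops.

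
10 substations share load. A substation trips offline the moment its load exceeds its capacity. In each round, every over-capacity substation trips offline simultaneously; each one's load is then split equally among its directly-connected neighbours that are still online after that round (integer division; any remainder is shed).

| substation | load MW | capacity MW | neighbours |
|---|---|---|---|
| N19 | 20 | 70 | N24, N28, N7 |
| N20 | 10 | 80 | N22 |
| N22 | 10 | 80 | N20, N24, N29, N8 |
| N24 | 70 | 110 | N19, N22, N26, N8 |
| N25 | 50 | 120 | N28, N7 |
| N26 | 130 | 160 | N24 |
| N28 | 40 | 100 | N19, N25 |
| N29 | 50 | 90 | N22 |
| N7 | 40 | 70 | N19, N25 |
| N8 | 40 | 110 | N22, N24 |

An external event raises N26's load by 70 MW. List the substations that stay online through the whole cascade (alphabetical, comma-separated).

N20

Round 1 — N26 at 200 > 160. N26 trips offline.
  N26 sheds 200 MW to N24: 200 each.
    N24: 70+200 = 270 > 110
Round 2 — N24 trips offline.
  N24 sheds 270 MW to N19, N22, N8: 90 each.
    N19: 20+90 = 110 > 70
    N22: 10+90 = 100 > 80
    N8: 40+90 = 130 > 110
Round 3 — N19, N22, N8 trip offline.
  N19 sheds 110 MW to N28, N7: 55 each.
    N28: 40+55 = 95 ≤ 100
    N7: 40+55 = 95 > 70
  N22 sheds 100 MW to N20, N29: 50 each.
    N20: 10+50 = 60 ≤ 80
    N29: 50+50 = 100 > 90
  N8 sheds 130 MW: no online neighbours, lost.
Round 4 — N29, N7 trip offline.
  N29 sheds 100 MW: no online neighbours, lost.
  N7 sheds 95 MW to N25: 95 each.
    N25: 50+95 = 145 > 120
Round 5 — N25 trips offline.
  N25 sheds 145 MW to N28: 145 each.
    N28: 95+145 = 240 > 100
Round 6 — N28 trips offline.
  N28 sheds 240 MW: no online neighbours, lost.
No further trips.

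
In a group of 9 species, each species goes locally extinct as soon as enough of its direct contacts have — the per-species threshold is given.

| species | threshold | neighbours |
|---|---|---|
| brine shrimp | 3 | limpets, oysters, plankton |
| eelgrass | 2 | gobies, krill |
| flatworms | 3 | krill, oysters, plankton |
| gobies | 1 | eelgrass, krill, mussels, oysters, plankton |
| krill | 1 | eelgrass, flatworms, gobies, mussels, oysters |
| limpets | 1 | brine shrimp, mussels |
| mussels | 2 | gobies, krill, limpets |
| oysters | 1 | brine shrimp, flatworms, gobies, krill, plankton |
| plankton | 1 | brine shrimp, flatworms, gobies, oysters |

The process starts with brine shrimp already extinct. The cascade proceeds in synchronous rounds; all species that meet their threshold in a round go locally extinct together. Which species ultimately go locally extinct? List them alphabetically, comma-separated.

Round 1 — brine shrimp goes locally extinct (initial).
Round 2 — checking thresholds:
  limpets: 1 of 2 neighbours ≥ 1, goes locally extinct.
  oysters: 1 of 5 neighbours ≥ 1, goes locally extinct.
  plankton: 1 of 4 neighbours ≥ 1, goes locally extinct.
Round 3 — checking thresholds:
  flatworms: 2 of 3 neighbours < 3, not yet.
  gobies: 2 of 5 neighbours ≥ 1, goes locally extinct.
  krill: 1 of 5 neighbours ≥ 1, goes locally extinct.
  mussels: 1 of 3 neighbours < 2, not yet.
Round 4 — checking thresholds:
  eelgrass: 2 of 2 neighbours ≥ 2, goes locally extinct.
  flatworms: 3 of 3 neighbours ≥ 3, goes locally extinct.
  mussels: 3 of 3 neighbours ≥ 2, goes locally extinct.
Round 5 — no new extinctions; cascade stops.

brine shrimp, eelgrass, flatworms, gobies, krill, limpets, mussels, oysters, plankton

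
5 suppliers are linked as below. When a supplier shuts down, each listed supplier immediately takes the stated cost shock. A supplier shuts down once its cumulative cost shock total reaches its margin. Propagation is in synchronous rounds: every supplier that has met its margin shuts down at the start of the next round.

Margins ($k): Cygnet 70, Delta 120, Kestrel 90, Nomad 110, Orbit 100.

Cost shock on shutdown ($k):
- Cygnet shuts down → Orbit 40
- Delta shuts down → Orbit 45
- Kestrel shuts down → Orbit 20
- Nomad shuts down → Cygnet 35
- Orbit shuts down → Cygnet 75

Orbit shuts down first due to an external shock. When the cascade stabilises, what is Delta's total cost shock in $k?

0

Round 1 — Orbit shuts down (initial).
  Cygnet: +75 → 75 ≥ 70
Round 2 — Cygnet shuts down.
No further shutdowns.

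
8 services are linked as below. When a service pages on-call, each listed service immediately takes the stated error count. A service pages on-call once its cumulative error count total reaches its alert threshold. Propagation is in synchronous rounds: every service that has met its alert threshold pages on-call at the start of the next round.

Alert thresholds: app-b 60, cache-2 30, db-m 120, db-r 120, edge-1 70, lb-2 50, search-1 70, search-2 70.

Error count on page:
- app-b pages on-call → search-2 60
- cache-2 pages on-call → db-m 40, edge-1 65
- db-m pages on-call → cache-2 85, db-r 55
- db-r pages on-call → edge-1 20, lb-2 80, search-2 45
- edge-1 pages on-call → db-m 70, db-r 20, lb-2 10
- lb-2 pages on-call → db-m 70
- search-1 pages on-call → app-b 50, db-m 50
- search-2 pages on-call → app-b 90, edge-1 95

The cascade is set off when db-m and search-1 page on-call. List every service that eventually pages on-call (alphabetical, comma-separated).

cache-2, db-m, search-1

Round 1 — db-m, search-1 page on-call (initial).
  app-b: +50 → 50 < 60
  cache-2: +85 → 85 ≥ 30
  db-r: +55 → 55 < 120
Round 2 — cache-2 pages on-call.
  edge-1: +65 → 65 < 70
No further pages.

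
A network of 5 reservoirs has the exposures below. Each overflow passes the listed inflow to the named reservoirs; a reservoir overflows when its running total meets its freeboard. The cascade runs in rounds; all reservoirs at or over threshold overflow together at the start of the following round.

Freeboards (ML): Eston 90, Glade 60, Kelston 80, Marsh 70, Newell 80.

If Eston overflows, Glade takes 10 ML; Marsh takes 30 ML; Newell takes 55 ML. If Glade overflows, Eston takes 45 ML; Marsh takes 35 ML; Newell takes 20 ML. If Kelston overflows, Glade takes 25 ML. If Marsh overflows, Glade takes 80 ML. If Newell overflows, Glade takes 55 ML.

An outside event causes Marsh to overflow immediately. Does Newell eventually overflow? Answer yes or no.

no

Round 1 — Marsh overflows (initial).
  Glade: +80 → 80 ≥ 60
Round 2 — Glade overflows.
  Eston: +45 → 45 < 90
  Newell: +20 → 20 < 80
No further overflows.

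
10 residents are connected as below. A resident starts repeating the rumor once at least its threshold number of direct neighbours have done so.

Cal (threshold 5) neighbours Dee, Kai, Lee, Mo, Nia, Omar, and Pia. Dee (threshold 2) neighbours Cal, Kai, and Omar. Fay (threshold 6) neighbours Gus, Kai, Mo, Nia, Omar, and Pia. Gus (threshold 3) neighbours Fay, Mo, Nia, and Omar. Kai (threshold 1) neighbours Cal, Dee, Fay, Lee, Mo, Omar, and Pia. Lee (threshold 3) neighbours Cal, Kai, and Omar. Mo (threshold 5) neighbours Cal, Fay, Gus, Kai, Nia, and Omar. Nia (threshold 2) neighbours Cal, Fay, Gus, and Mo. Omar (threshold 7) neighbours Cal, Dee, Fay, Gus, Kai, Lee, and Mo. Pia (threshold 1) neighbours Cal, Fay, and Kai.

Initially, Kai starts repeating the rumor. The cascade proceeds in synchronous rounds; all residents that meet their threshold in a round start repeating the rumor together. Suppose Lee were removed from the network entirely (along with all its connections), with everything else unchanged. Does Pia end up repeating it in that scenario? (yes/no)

yes

With Lee removed:
Round 1 — Kai starts repeating the rumor (initial).
Round 2 — checking thresholds:
  Cal: 1 of 6 neighbours < 5, below threshold.
  Dee: 1 of 3 neighbours < 2, below threshold.
  Fay: 1 of 6 neighbours < 6, below threshold.
  Mo: 1 of 6 neighbours < 5, below threshold.
  Omar: 1 of 6 neighbours < 7, below threshold.
  Pia: 1 of 3 neighbours ≥ 1, starts repeating the rumor.
Round 3 — no new spreads; cascade stops.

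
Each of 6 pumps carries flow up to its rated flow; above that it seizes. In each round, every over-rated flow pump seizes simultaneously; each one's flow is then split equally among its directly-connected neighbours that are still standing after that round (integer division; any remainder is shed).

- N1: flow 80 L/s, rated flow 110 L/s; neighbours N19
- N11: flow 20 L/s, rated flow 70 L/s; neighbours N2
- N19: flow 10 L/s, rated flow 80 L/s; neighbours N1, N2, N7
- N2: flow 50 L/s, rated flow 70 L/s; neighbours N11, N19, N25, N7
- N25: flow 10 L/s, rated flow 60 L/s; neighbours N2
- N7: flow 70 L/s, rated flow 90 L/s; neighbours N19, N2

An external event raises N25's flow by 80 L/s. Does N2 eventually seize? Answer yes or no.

yes

Round 1 — N25 at 90 > 60. N25 seizes.
  N25 sheds 90 L/s to N2: 90 each.
    N2: 50+90 = 140 > 70
Round 2 — N2 seizes.
  N2 sheds 140 L/s to N11, N19, N7: 46 each (2 lost).
    N11: 20+46 = 66 ≤ 70
    N19: 10+46 = 56 ≤ 80
    N7: 70+46 = 116 > 90
Round 3 — N7 seizes.
  N7 sheds 116 L/s to N19: 116 each.
    N19: 56+116 = 172 > 80
Round 4 — N19 seizes.
  N19 sheds 172 L/s to N1: 172 each.
    N1: 80+172 = 252 > 110
Round 5 — N1 seizes.
  N1 sheds 252 L/s: no online neighbours, lost.
No further seizures.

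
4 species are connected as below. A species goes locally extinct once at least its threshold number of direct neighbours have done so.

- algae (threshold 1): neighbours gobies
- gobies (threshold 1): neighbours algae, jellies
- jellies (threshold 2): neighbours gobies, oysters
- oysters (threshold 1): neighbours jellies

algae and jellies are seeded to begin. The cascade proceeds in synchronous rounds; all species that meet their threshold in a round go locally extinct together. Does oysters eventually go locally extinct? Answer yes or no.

Round 1 — algae, jellies go locally extinct (initial).
Round 2 — checking thresholds:
  gobies: 2 of 2 neighbours ≥ 1, goes locally extinct.
  oysters: 1 of 1 neighbours ≥ 1, goes locally extinct.
Round 3 — no new extinctions; cascade stops.

yes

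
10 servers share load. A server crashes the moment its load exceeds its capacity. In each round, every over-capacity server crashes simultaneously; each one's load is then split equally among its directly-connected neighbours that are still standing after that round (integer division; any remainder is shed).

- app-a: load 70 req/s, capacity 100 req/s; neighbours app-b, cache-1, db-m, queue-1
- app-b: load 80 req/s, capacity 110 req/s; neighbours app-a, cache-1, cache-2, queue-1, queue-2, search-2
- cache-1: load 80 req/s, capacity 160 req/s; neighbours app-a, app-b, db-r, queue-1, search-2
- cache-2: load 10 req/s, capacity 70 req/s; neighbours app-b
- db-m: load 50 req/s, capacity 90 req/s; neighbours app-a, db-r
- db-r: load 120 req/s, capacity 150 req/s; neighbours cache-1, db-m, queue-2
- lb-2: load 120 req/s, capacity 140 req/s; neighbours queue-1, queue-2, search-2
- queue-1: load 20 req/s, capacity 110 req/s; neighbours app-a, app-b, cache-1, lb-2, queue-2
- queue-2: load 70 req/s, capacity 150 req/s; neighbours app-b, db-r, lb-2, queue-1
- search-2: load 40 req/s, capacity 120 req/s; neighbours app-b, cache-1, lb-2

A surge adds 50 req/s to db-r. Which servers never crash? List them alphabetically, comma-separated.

Round 1 — db-r at 170 > 150. db-r crashes.
  db-r sheds 170 req/s to cache-1, db-m, queue-2: 56 each (2 lost).
    cache-1: 80+56 = 136 ≤ 160
    db-m: 50+56 = 106 > 90
    queue-2: 70+56 = 126 ≤ 150
Round 2 — db-m crashes.
  db-m sheds 106 req/s to app-a: 106 each.
    app-a: 70+106 = 176 > 100
Round 3 — app-a crashes.
  app-a sheds 176 req/s to app-b, cache-1, queue-1: 58 each (2 lost).
    app-b: 80+58 = 138 > 110
    cache-1: 136+58 = 194 > 160
    queue-1: 20+58 = 78 ≤ 110
Round 4 — app-b, cache-1 crash.
  app-b sheds 138 req/s to cache-2, queue-1, queue-2, search-2: 34 each (2 lost).
    cache-2: 10+34 = 44 ≤ 70
    queue-1: 78+34 = 112 > 110
    queue-2: 126+34 = 160 > 150
    search-2: 40+34 = 74 ≤ 120
  cache-1 sheds 194 req/s to queue-1, search-2: 97 each.
    queue-1: 112+97 = 209 > 110
    search-2: 74+97 = 171 > 120
Round 5 — queue-1, queue-2, search-2 crash.
  queue-1 sheds 209 req/s to lb-2: 209 each.
    lb-2: 120+209 = 329 > 140
  queue-2 sheds 160 req/s to lb-2: 160 each.
    lb-2: 329+160 = 489 > 140
  search-2 sheds 171 req/s to lb-2: 171 each.
    lb-2: 489+171 = 660 > 140
Round 6 — lb-2 crashes.
  lb-2 sheds 660 req/s: no online neighbours, lost.
No further crashes.

cache-2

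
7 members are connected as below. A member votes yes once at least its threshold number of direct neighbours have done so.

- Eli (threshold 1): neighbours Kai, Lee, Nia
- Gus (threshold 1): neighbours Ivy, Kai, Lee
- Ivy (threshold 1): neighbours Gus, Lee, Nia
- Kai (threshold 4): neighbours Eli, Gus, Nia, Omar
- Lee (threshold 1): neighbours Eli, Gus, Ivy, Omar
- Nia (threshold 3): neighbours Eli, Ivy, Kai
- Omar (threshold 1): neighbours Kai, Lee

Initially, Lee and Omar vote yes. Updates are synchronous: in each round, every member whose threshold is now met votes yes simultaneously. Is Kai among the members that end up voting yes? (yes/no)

no

Round 1 — Lee, Omar vote yes (initial).
Round 2 — checking thresholds:
  Eli: 1 of 3 neighbours ≥ 1, votes yes.
  Gus: 1 of 3 neighbours ≥ 1, votes yes.
  Ivy: 1 of 3 neighbours ≥ 1, votes yes.
  Kai: 1 of 4 neighbours < 4, holds.
Round 3 — no new yes votes; cascade stops.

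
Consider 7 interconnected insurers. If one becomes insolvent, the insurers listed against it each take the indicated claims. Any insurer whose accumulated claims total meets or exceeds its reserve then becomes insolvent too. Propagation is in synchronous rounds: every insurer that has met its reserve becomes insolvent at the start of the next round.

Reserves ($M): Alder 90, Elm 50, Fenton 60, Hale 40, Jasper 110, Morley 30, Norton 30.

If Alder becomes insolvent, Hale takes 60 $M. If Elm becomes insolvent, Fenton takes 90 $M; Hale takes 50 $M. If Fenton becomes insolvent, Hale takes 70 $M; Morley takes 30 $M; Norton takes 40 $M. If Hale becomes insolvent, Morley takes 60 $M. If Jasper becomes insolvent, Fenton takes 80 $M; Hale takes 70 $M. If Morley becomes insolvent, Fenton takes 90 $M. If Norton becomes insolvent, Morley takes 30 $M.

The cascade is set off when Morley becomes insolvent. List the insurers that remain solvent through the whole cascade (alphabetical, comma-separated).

Alder, Elm, Jasper

Round 1 — Morley becomes insolvent (initial).
  Fenton: +90 → 90 ≥ 60
Round 2 — Fenton becomes insolvent.
  Hale: +70 → 70 ≥ 40
  Norton: +40 → 40 ≥ 30
Round 3 — Hale, Norton become insolvent.
No further insolvencies.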